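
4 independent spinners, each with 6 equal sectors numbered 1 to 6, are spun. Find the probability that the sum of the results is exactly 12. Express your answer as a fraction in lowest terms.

There are 6^4 = 1296 equally likely outcomes.
The number of ordered 4-tuples from {1,…,6} summing to 12 is 125.
P(sum = 12) = 125/1296.

125/1296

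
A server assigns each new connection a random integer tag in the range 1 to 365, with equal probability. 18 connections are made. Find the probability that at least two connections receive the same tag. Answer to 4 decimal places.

It's easier to compute the probability that all 18 are distinct.
P(all distinct) = 365/365 · 364/365 · ··· · 348/365 ≈ 0.6531.
So the probability of at least one match is 1 − 0.6531 = 0.3469.

0.3469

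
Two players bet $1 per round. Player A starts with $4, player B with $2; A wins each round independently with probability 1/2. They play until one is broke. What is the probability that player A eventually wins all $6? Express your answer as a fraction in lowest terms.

With a fair step, P(i) = ½P(i−1) + ½P(i+1) with P(0)=0, P(6)=1 has the linear solution P(i) = i/6.
P(4) = 4/6 = 2/3.

2/3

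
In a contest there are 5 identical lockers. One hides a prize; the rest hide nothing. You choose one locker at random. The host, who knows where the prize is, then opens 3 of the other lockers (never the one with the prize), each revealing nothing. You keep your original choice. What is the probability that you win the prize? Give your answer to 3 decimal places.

0.200

The host can always open 3 empty lockers regardless of your choice, so the reveals give no information about your original locker.
P(win by staying) = 1/5 ≈ 0.200.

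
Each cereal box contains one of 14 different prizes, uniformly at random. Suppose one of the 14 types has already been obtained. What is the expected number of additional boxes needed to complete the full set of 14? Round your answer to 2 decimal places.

44.52

Starting from 1 distinct type, each trial gives a new one with probability (14−i)/14 when i types are held, so the wait for the next new type is 14/(14−i).
E = 14/13 + 14/12 + 14/11 + 14/10 + 14/9 + 14/8 + 14/7 + 14/6 + 14/5 + 14/4 + 14/3 + 14/2 + 14/1 = 1145993/25740 ≈ 44.52.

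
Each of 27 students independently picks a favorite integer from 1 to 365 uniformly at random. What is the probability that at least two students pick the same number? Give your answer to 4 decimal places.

0.6269

It's easier to compute the probability that all 27 are distinct.
P(all distinct) = 365/365 · 364/365 · ··· · 339/365 ≈ 0.3731.
So the probability of at least one match is 1 − 0.3731 = 0.6269.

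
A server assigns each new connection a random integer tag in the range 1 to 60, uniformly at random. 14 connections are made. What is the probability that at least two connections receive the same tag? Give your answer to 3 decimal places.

0.807

It's easier to compute the probability that all 14 are distinct.
P(all distinct) = 60/60 · 59/60 · ··· · 47/60 ≈ 0.193.
So the probability of at least one match is 1 − 0.193 = 0.807.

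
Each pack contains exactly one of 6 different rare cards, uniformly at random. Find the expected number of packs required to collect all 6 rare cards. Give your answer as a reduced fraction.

147/10

After i distinct types are collected, each trial gives a new one with probability (6−i)/6, so the expected wait for the next new type is 6/(6−i).
E = 6/6 + 6/5 + 6/4 + 6/3 + 6/2 + 6/1 = 147/10.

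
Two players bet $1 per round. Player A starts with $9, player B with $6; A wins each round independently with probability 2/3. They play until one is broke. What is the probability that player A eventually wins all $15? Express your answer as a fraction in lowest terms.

4672/4681

Let r = q/p = (1/3)/(2/3) = 1/2. The recurrence P(i) = p·P(i+1) + q·P(i−1) with P(0)=0, P(15)=1 gives P(i) = (1 − r^i)/(1 − r^15).
P(9) = (1 − (1/2)^9) / (1 − (1/2)^15) = 4672/4681.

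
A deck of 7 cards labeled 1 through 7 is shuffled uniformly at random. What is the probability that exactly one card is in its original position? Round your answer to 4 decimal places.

0.3681

Choose which one is fixed: C(7,1) = 7 ways.
The remaining 6 must have no fixed point: D(6) = 265.
P = 7·265/5040 = 53/144 ≈ 0.3681.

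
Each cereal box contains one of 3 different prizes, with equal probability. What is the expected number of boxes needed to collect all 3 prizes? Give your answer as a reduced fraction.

11/2

After i distinct types are collected, each trial gives a new one with probability (3−i)/3, so the expected wait for the next new type is 3/(3−i).
E = 3/3 + 3/2 + 3/1 = 11/2.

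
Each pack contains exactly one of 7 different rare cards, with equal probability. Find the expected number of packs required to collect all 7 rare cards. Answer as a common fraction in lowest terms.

363/20

After i distinct types are collected, each trial gives a new one with probability (7−i)/7, so the expected wait for the next new type is 7/(7−i).
E = 7/7 + 7/6 + 7/5 + 7/4 + 7/3 + 7/2 + 7/1 = 363/20.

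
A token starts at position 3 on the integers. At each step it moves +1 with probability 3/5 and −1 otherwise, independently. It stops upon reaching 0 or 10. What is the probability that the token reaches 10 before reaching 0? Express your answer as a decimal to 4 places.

Let r = q/p = (2/5)/(3/5) = 2/3. The recurrence P(i) = p·P(i+1) + q·P(i−1) with P(0)=0, P(10)=1 gives P(i) = (1 − r^i)/(1 − r^10).
P(3) = (1 − (2/3)^3) / (1 − (2/3)^10) = 41553/58025 ≈ 0.7161.

0.7161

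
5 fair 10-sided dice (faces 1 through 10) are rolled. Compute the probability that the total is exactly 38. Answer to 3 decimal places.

0.017

There are 10^5 = 100000 equally likely outcomes.
The number of ordered 5-tuples from {1,…,10} summing to 38 is 1745.
P(sum = 38) = 1745/100000 = 349/20000 ≈ 0.017.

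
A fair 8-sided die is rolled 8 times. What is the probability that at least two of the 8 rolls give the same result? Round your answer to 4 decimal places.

P(all 8 different) = 8/8 · 7/8 · ··· · 1/8 ≈ 0.0024.
P(at least two equal) = 1 − 0.0024 = 0.9976.

0.9976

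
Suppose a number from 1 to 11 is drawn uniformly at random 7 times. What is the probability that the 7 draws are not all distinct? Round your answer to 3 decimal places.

P(all 7 different) = 11/11 · 10/11 · ··· · 5/11 ≈ 0.085.
P(at least two equal) = 1 − 0.085 = 0.915.

0.915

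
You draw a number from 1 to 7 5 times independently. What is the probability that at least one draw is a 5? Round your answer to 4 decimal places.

0.5373

P(no draw is a 5) = (6/7)^5 ≈ 0.4627.
P(at least one) = 1 − 0.4627 = 0.5373.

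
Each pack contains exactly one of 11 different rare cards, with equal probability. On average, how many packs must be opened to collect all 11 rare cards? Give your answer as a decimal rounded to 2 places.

After i distinct types are collected, each trial gives a new one with probability (11−i)/11, so the expected wait for the next new type is 11/(11−i).
E = 11/11 + 11/10 + 11/9 + 11/8 + 11/7 + 11/6 + 11/5 + 11/4 + 11/3 + 11/2 + 11/1 = 83711/2520 ≈ 33.22.

33.22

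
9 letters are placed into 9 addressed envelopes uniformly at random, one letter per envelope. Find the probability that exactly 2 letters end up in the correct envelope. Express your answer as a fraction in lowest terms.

103/560

Choose which 2 of the 9 are fixed: C(9,2) = 36 ways.
The remaining 7 must have no fixed point: D(7) = 1854.
P = 36·1854/362880 = 103/560.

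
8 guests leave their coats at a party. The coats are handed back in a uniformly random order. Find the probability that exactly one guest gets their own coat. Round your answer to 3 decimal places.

0.368

Choose which one is fixed: C(8,1) = 8 ways.
The remaining 7 must have no fixed point: D(7) = 1854.
P = 8·1854/40320 = 103/280 ≈ 0.368.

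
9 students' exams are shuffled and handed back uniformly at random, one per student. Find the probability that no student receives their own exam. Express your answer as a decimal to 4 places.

0.3679

This is the derangement probability: permutations of 9 with no fixed point.
D(9) = 9! · (1 − 1/1! + 1/2! − ··· + (−1)^9/9!) = 133496.
P = 133496/362880 = 16687/45360 ≈ 0.3679.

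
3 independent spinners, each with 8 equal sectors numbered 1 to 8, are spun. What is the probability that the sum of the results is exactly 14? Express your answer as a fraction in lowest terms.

3/32

There are 8^3 = 512 equally likely outcomes.
The number of ordered 3-tuples from {1,…,8} summing to 14 is 48.
P(sum = 14) = 48/512 = 3/32.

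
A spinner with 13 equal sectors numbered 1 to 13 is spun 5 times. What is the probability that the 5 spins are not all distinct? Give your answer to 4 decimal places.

P(all 5 different) = 13/13 · 12/13 · ··· · 9/13 ≈ 0.4160.
P(at least two equal) = 1 − 0.4160 = 0.5840.

0.5840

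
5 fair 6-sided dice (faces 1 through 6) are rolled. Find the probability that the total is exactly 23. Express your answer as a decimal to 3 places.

There are 6^5 = 7776 equally likely outcomes.
The number of ordered 5-tuples from {1,…,6} summing to 23 is 305.
P(sum = 23) = 305/7776 ≈ 0.039.

0.039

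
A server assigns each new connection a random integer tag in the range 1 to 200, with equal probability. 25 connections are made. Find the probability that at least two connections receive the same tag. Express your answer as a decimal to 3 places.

It's easier to compute the probability that all 25 are distinct.
P(all distinct) = 200/200 · 199/200 · ··· · 176/200 ≈ 0.209.
So the probability of at least one match is 1 − 0.209 = 0.791.

0.791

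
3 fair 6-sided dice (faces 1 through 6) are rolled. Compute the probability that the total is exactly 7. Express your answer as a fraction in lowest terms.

5/72

There are 6^3 = 216 equally likely outcomes.
The number of ordered 3-tuples from {1,…,6} summing to 7 is 15.
P(sum = 7) = 15/216 = 5/72.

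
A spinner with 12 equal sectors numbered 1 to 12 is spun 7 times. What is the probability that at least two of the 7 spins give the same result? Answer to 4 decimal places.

0.8886

P(all 7 different) = 12/12 · 11/12 · ··· · 6/12 ≈ 0.1114.
P(at least two equal) = 1 − 0.1114 = 0.8886.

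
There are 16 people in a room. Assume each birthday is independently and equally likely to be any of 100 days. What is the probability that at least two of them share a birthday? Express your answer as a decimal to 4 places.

It's easier to compute the probability that all 16 are distinct.
P(all distinct) = 100/100 · 99/100 · ··· · 85/100 ≈ 0.2816.
So the probability of at least one match is 1 − 0.2816 = 0.7184.

0.7184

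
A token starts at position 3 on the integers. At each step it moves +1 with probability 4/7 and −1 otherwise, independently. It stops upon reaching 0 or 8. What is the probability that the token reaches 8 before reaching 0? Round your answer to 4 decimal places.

0.6424

Let r = q/p = (3/7)/(4/7) = 3/4. The recurrence P(i) = p·P(i+1) + q·P(i−1) with P(0)=0, P(8)=1 gives P(i) = (1 − r^i)/(1 − r^8).
P(3) = (1 − (3/4)^3) / (1 − (3/4)^8) = 37888/58975 ≈ 0.6424.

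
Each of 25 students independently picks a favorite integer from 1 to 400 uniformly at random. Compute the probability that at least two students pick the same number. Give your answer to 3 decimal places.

0.535

It's easier to compute the probability that all 25 are distinct.
P(all distinct) = 400/400 · 399/400 · ··· · 376/400 ≈ 0.465.
So the probability of at least one match is 1 − 0.465 = 0.535.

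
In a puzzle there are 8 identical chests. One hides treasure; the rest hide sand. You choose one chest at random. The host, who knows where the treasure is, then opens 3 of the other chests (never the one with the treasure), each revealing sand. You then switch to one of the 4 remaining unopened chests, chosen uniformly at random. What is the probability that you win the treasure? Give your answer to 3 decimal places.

0.219

Your original chest holds the treasure with probability 1/8, so the other 7 collectively hold it with probability 7/8.
The host can always find 3 empty chests to open, so the reveals don't change that 7/8; it is now spread over the 4 remaining unopened chests.
P(win by switching) = (7/8) · (1/4) = 7/32 ≈ 0.219.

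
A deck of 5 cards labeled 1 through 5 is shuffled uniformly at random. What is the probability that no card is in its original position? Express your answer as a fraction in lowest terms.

11/30

This is the derangement probability: permutations of 5 with no fixed point.
D(5) = 5! · (1 − 1/1! + 1/2! − ··· + (−1)^5/5!) = 44.
P = 44/120 = 11/30.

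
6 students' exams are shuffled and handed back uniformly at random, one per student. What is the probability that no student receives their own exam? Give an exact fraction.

53/144

This is the derangement probability: permutations of 6 with no fixed point.
D(6) = 6! · (1 − 1/1! + 1/2! − ··· + (−1)^6/6!) = 265.
P = 265/720 = 53/144.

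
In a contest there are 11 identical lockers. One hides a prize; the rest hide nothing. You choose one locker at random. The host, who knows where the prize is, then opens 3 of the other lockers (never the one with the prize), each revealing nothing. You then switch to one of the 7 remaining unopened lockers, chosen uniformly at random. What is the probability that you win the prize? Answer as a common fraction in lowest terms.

10/77

Your original locker holds the prize with probability 1/11, so the other 10 collectively hold it with probability 10/11.
The host can always find 3 empty lockers to open, so the reveals don't change that 10/11; it is now spread over the 7 remaining unopened lockers.
P(win by switching) = (10/11) · (1/7) = 10/77.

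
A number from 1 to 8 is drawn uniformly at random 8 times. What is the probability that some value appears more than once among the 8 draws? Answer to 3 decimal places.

P(all 8 different) = 8/8 · 7/8 · ··· · 1/8 ≈ 0.002.
P(at least two equal) = 1 − 0.002 = 0.998.

0.998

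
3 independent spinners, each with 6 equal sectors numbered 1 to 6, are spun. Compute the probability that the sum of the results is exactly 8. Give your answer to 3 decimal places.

0.097

There are 6^3 = 216 equally likely outcomes.
The number of ordered 3-tuples from {1,…,6} summing to 8 is 21.
P(sum = 8) = 21/216 = 7/72 ≈ 0.097.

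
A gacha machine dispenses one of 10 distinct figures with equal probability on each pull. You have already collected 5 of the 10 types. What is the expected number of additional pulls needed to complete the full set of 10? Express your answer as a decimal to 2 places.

22.83

Starting from 5 distinct types, each trial gives a new one with probability (10−i)/10 when i types are held, so the wait for the next new type is 10/(10−i).
E = 10/5 + 10/4 + 10/3 + 10/2 + 10/1 = 137/6 ≈ 22.83.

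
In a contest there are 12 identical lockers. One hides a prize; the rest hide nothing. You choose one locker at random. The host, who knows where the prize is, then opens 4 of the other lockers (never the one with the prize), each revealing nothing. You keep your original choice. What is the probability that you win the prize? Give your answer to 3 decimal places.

The host can always open 4 empty lockers regardless of your choice, so the reveals give no information about your original locker.
P(win by staying) = 1/12 ≈ 0.083.

0.083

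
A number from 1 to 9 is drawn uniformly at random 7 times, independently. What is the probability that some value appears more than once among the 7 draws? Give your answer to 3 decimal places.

0.962

P(all 7 different) = 9/9 · 8/9 · ··· · 3/9 ≈ 0.038.
P(at least two equal) = 1 − 0.038 = 0.962.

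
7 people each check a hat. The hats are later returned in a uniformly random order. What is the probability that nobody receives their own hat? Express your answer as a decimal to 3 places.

This is the derangement probability: permutations of 7 with no fixed point.
D(7) = 7! · (1 − 1/1! + 1/2! − ··· + (−1)^7/7!) = 1854.
P = 1854/5040 = 103/280 ≈ 0.368.

0.368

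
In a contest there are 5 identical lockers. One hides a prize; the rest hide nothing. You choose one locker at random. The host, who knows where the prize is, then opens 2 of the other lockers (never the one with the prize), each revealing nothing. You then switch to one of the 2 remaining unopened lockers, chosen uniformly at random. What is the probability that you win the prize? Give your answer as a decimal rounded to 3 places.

0.400

Your original locker holds the prize with probability 1/5, so the other 4 collectively hold it with probability 4/5.
The host can always find 2 empty lockers to open, so the reveals don't change that 4/5; it is now spread over the 2 remaining unopened lockers.
P(win by switching) = (4/5) · (1/2) = 2/5 ≈ 0.400.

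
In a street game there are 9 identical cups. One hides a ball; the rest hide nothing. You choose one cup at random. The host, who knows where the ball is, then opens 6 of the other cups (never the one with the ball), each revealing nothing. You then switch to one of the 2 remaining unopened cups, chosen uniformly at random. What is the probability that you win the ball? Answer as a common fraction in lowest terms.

Your original cup holds the ball with probability 1/9, so the other 8 collectively hold it with probability 8/9.
The host can always find 6 empty cups to open, so the reveals don't change that 8/9; it is now spread over the 2 remaining unopened cups.
P(win by switching) = (8/9) · (1/2) = 4/9.

4/9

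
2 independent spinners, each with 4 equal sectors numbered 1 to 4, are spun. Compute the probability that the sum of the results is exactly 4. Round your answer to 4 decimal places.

0.1875

There are 4^2 = 16 equally likely outcomes.
The number of ordered 2-tuples from {1,…,4} summing to 4 is 3.
P(sum = 4) = 3/16 ≈ 0.1875.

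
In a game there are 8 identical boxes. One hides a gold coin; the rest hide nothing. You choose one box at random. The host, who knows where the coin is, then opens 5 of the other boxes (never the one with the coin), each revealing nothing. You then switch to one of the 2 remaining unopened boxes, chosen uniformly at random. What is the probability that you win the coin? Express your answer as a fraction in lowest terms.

7/16

Your original box holds the coin with probability 1/8, so the other 7 collectively hold it with probability 7/8.
The host can always find 5 empty boxes to open, so the reveals don't change that 7/8; it is now spread over the 2 remaining unopened boxes.
P(win by switching) = (7/8) · (1/2) = 7/16.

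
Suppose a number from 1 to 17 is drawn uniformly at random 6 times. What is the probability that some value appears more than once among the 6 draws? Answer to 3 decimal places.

P(all 6 different) = 17/17 · 16/17 · ··· · 12/17 ≈ 0.369.
P(at least two equal) = 1 − 0.369 = 0.631.

0.631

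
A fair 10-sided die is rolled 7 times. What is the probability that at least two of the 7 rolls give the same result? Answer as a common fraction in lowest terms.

2936/3125

P(all 7 different) = 10/10 · 9/10 · ··· · 4/10 = 189/3125.
P(at least two equal) = 1 − 189/3125 = 2936/3125.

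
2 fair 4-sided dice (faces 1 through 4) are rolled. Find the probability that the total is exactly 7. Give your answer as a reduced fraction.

1/8

There are 4^2 = 16 equally likely outcomes.
The number of ordered 2-tuples from {1,…,4} summing to 7 is 2.
P(sum = 7) = 2/16 = 1/8.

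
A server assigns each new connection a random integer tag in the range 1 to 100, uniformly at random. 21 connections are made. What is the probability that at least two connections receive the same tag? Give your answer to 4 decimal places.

0.8957

It's easier to compute the probability that all 21 are distinct.
P(all distinct) = 100/100 · 99/100 · ··· · 80/100 ≈ 0.1043.
So the probability of at least one match is 1 − 0.1043 = 0.8957.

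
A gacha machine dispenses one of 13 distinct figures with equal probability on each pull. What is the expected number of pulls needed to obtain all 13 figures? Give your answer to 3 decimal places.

41.342

After i distinct types are collected, each trial gives a new one with probability (13−i)/13, so the expected wait for the next new type is 13/(13−i).
E = 13/13 + 13/12 + 13/11 + 13/10 + 13/9 + 13/8 + 13/7 + 13/6 + 13/5 + 13/4 + 13/3 + 13/2 + 13/1 = 1145993/27720 ≈ 41.342.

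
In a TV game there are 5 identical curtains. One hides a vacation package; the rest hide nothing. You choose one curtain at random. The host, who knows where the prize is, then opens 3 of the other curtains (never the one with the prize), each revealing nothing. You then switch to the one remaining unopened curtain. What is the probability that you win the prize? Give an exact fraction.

4/5

Your original curtain holds the prize with probability 1/5, so the other 4 collectively hold it with probability 4/5.
The host can always find 3 empty curtains to open, so the reveals don't change that 4/5; it is now spread over the 1 remaining unopened curtain.
P(win by switching) = (4/5) · (1/1) = 4/5.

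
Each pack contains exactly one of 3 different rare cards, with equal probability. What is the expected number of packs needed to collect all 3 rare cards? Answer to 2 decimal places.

5.50

After i distinct types are collected, each trial gives a new one with probability (3−i)/3, so the expected wait for the next new type is 3/(3−i).
E = 3/3 + 3/2 + 3/1 = 11/2 ≈ 5.50.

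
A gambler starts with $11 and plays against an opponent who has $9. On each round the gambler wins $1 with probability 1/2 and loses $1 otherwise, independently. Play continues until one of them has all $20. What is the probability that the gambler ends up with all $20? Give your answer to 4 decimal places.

0.5500

With a fair step, P(i) = ½P(i−1) + ½P(i+1) with P(0)=0, P(20)=1 has the linear solution P(i) = i/20.
P(11) = 11/20 ≈ 0.5500.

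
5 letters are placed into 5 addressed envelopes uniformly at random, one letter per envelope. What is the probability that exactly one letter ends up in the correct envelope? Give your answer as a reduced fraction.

3/8

Choose which one is fixed: C(5,1) = 5 ways.
The remaining 4 must have no fixed point: D(4) = 9.
P = 5·9/120 = 3/8.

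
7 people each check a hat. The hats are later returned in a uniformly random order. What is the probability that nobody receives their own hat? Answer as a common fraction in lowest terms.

103/280

This is the derangement probability: permutations of 7 with no fixed point.
D(7) = 7! · (1 − 1/1! + 1/2! − ··· + (−1)^7/7!) = 1854.
P = 1854/5040 = 103/280.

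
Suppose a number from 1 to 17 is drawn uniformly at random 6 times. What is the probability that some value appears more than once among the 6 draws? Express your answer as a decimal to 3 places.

0.631

P(all 6 different) = 17/17 · 16/17 · ··· · 12/17 ≈ 0.369.
P(at least two equal) = 1 − 0.369 = 0.631.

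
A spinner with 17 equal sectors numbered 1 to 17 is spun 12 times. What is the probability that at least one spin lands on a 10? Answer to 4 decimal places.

0.5169

P(no spin lands on a 10) = (16/17)^12 ≈ 0.4831.
P(at least one) = 1 − 0.4831 = 0.5169.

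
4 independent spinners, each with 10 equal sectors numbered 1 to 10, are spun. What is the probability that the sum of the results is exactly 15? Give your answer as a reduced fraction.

87/2500

There are 10^4 = 10000 equally likely outcomes.
The number of ordered 4-tuples from {1,…,10} summing to 15 is 348.
P(sum = 15) = 348/10000 = 87/2500.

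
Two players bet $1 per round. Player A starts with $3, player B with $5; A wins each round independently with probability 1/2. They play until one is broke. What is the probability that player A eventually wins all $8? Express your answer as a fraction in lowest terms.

With a fair step, P(i) = ½P(i−1) + ½P(i+1) with P(0)=0, P(8)=1 has the linear solution P(i) = i/8.
P(3) = 3/8.

3/8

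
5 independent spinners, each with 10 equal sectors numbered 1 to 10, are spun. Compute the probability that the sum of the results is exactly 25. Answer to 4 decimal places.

There are 10^5 = 100000 equally likely outcomes.
The number of ordered 5-tuples from {1,…,10} summing to 25 is 5631.
P(sum = 25) = 5631/100000 ≈ 0.0563.

0.0563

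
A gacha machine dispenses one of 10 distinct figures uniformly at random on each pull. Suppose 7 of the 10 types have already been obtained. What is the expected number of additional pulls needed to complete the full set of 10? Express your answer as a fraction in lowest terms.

Starting from 7 distinct types, each trial gives a new one with probability (10−i)/10 when i types are held, so the wait for the next new type is 10/(10−i).
E = 10/3 + 10/2 + 10/1 = 55/3.

55/3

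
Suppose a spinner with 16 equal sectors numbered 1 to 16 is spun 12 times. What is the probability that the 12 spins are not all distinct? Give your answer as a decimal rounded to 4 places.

0.9969

P(all 12 different) = 16/16 · 15/16 · ··· · 5/16 ≈ 0.0031.
P(at least two equal) = 1 − 0.0031 = 0.9969.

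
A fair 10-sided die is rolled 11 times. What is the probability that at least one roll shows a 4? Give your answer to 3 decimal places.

0.686

P(no roll shows a 4) = (9/10)^11 ≈ 0.314.
P(at least one) = 1 − 0.314 = 0.686.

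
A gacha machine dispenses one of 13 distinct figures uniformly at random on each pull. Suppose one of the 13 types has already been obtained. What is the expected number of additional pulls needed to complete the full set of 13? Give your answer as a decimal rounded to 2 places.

Starting from 1 distinct type, each trial gives a new one with probability (13−i)/13 when i types are held, so the wait for the next new type is 13/(13−i).
E = 13/12 + 13/11 + 13/10 + 13/9 + 13/8 + 13/7 + 13/6 + 13/5 + 13/4 + 13/3 + 13/2 + 13/1 = 1118273/27720 ≈ 40.34.

40.34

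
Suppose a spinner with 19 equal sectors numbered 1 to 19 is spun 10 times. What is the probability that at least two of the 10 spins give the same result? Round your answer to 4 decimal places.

0.9453

P(all 10 different) = 19/19 · 18/19 · ··· · 10/19 ≈ 0.0547.
P(at least two equal) = 1 − 0.0547 = 0.9453.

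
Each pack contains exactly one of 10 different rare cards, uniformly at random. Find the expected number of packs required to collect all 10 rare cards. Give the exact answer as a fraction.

After i distinct types are collected, each trial gives a new one with probability (10−i)/10, so the expected wait for the next new type is 10/(10−i).
E = 10/10 + 10/9 + 10/8 + 10/7 + 10/6 + 10/5 + 10/4 + 10/3 + 10/2 + 10/1 = 7381/252.

7381/252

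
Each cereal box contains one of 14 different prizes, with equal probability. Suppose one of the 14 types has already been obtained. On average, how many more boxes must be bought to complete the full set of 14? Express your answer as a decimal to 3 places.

Starting from 1 distinct type, each trial gives a new one with probability (14−i)/14 when i types are held, so the wait for the next new type is 14/(14−i).
E = 14/13 + 14/12 + 14/11 + 14/10 + 14/9 + 14/8 + 14/7 + 14/6 + 14/5 + 14/4 + 14/3 + 14/2 + 14/1 = 1145993/25740 ≈ 44.522.

44.522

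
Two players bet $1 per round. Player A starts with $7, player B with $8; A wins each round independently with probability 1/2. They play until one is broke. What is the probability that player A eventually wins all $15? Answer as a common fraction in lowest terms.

7/15

With a fair step, P(i) = ½P(i−1) + ½P(i+1) with P(0)=0, P(15)=1 has the linear solution P(i) = i/15.
P(7) = 7/15.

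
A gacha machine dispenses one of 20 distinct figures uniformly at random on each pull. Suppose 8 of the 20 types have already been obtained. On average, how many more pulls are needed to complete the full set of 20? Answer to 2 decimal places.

62.06

Starting from 8 distinct types, each trial gives a new one with probability (20−i)/20 when i types are held, so the wait for the next new type is 20/(20−i).
E = 20/12 + 20/11 + 20/10 + 20/9 + 20/8 + 20/7 + 20/6 + 20/5 + 20/4 + 20/3 + 20/2 + 20/1 = 86021/1386 ≈ 62.06.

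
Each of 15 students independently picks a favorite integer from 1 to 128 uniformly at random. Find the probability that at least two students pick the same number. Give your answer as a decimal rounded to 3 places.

0.574

It's easier to compute the probability that all 15 are distinct.
P(all distinct) = 128/128 · 127/128 · ··· · 114/128 ≈ 0.426.
So the probability of at least one match is 1 − 0.426 = 0.574.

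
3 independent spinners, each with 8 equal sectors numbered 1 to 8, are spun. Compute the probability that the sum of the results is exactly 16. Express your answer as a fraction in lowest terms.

21/256

There are 8^3 = 512 equally likely outcomes.
The number of ordered 3-tuples from {1,…,8} summing to 16 is 42.
P(sum = 16) = 42/512 = 21/256.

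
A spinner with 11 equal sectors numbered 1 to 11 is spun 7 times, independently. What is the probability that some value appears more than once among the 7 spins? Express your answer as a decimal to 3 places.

0.915

P(all 7 different) = 11/11 · 10/11 · ··· · 5/11 ≈ 0.085.
P(at least two equal) = 1 − 0.085 = 0.915.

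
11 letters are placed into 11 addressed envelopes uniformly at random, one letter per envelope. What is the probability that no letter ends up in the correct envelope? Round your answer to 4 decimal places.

This is the derangement probability: permutations of 11 with no fixed point.
D(11) = 11! · (1 − 1/1! + 1/2! − ··· + (−1)^11/11!) = 14684570.
P = 14684570/39916800 = 1468457/3991680 ≈ 0.3679.

0.3679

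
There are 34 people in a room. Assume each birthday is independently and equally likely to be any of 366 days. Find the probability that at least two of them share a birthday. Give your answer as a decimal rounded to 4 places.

0.7944

It's easier to compute the probability that all 34 are distinct.
P(all distinct) = 366/366 · 365/366 · ··· · 333/366 ≈ 0.2056.
So the probability of at least one match is 1 − 0.2056 = 0.7944.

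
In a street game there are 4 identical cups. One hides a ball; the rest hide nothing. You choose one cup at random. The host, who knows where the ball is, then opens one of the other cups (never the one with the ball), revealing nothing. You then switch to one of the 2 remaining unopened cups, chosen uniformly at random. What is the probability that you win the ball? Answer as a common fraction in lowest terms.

3/8

Your original cup holds the ball with probability 1/4, so the other 3 collectively hold it with probability 3/4.
The host can always find an empty cup to open, so this doesn't change that 3/4; it is now spread over the 2 remaining unopened cups.
P(win by switching) = (3/4) · (1/2) = 3/8.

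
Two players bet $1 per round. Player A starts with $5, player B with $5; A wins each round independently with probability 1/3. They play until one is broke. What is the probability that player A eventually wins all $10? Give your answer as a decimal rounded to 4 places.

Let r = q/p = (2/3)/(1/3) = 2. The recurrence P(i) = p·P(i+1) + q·P(i−1) with P(0)=0, P(10)=1 gives P(i) = (1 − r^i)/(1 − r^10).
P(5) = (1 − (2)^5) / (1 − (2)^10) = 1/33 ≈ 0.0303.

0.0303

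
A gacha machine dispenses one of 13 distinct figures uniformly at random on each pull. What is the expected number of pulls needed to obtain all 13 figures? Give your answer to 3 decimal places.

41.342

After i distinct types are collected, each trial gives a new one with probability (13−i)/13, so the expected wait for the next new type is 13/(13−i).
E = 13/13 + 13/12 + 13/11 + 13/10 + 13/9 + 13/8 + 13/7 + 13/6 + 13/5 + 13/4 + 13/3 + 13/2 + 13/1 = 1145993/27720 ≈ 41.342.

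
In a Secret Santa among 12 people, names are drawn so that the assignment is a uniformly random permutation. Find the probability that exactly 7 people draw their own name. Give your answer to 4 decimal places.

Choose which 7 of the 12 are fixed: C(12,7) = 792 ways.
The remaining 5 must have no fixed point: D(5) = 44.
P = 792·44/479001600 = 11/151200 ≈ 0.0001.

0.0001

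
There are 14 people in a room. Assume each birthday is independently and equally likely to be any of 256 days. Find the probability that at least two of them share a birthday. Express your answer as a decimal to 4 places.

0.3036

It's easier to compute the probability that all 14 are distinct.
P(all distinct) = 256/256 · 255/256 · ··· · 243/256 ≈ 0.6964.
So the probability of at least one match is 1 − 0.6964 = 0.3036.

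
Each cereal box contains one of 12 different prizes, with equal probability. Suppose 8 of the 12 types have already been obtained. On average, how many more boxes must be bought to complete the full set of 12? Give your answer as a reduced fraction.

Starting from 8 distinct types, each trial gives a new one with probability (12−i)/12 when i types are held, so the wait for the next new type is 12/(12−i).
E = 12/4 + 12/3 + 12/2 + 12/1 = 25.

25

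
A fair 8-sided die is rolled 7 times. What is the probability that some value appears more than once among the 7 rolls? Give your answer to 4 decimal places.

0.9808

P(all 7 different) = 8/8 · 7/8 · ··· · 2/8 ≈ 0.0192.
P(at least two equal) = 1 − 0.0192 = 0.9808.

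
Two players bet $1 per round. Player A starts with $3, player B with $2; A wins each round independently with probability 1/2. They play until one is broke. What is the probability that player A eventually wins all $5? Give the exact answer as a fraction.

With a fair step, P(i) = ½P(i−1) + ½P(i+1) with P(0)=0, P(5)=1 has the linear solution P(i) = i/5.
P(3) = 3/5.

3/5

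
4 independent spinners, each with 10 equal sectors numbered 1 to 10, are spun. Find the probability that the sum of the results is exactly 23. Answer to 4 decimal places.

0.0660

There are 10^4 = 10000 equally likely outcomes.
The number of ordered 4-tuples from {1,…,10} summing to 23 is 660.
P(sum = 23) = 660/10000 = 33/500 ≈ 0.0660.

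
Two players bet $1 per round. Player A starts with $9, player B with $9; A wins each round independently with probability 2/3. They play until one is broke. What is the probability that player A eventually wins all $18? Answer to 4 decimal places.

0.9981

Let r = q/p = (1/3)/(2/3) = 1/2. The recurrence P(i) = p·P(i+1) + q·P(i−1) with P(0)=0, P(18)=1 gives P(i) = (1 − r^i)/(1 − r^18).
P(9) = (1 − (1/2)^9) / (1 − (1/2)^18) = 512/513 ≈ 0.9981.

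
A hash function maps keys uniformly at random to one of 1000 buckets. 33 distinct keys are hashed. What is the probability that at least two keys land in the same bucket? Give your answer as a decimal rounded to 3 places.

It's easier to compute the probability that all 33 are distinct.
P(all distinct) = 1000/1000 · 999/1000 · ··· · 968/1000 ≈ 0.586.
So the probability of at least one match is 1 − 0.586 = 0.414.

0.414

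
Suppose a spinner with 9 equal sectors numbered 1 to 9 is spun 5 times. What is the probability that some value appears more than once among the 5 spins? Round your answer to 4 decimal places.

P(all 5 different) = 9/9 · 8/9 · ··· · 5/9 ≈ 0.2561.
P(at least two equal) = 1 − 0.2561 = 0.7439.

0.7439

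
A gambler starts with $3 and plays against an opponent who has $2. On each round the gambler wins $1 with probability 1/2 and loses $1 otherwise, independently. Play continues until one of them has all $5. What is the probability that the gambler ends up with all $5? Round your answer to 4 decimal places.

With a fair step, P(i) = ½P(i−1) + ½P(i+1) with P(0)=0, P(5)=1 has the linear solution P(i) = i/5.
P(3) = 3/5 ≈ 0.6000.

0.6000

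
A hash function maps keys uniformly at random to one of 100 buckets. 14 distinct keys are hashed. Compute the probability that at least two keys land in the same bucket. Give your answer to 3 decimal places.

0.615

It's easier to compute the probability that all 14 are distinct.
P(all distinct) = 100/100 · 99/100 · ··· · 87/100 ≈ 0.385.
So the probability of at least one match is 1 − 0.385 = 0.615.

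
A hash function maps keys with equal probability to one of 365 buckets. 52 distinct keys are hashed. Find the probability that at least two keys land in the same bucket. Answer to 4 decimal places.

0.9780

It's easier to compute the probability that all 52 are distinct.
P(all distinct) = 365/365 · 364/365 · ··· · 314/365 ≈ 0.0220.
So the probability of at least one match is 1 − 0.0220 = 0.9780.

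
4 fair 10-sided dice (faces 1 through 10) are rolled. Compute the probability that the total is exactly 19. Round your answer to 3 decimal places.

0.059

There are 10^4 = 10000 equally likely outcomes.
The number of ordered 4-tuples from {1,…,10} summing to 19 is 592.
P(sum = 19) = 592/10000 = 37/625 ≈ 0.059.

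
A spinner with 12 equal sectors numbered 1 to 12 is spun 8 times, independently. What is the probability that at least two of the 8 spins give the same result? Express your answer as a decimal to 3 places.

0.954

P(all 8 different) = 12/12 · 11/12 · ··· · 5/12 ≈ 0.046.
P(at least two equal) = 1 − 0.046 = 0.954.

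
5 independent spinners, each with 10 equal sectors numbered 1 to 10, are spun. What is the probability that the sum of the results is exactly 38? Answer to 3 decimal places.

0.017

There are 10^5 = 100000 equally likely outcomes.
The number of ordered 5-tuples from {1,…,10} summing to 38 is 1745.
P(sum = 38) = 1745/100000 = 349/20000 ≈ 0.017.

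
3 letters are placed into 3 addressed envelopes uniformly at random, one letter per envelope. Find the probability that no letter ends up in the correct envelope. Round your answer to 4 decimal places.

0.3333

This is the derangement probability: permutations of 3 with no fixed point.
D(3) = 3! · (1 − 1/1! + 1/2! − ··· + (−1)^3/3!) = 2.
P = 2/6 = 1/3 ≈ 0.3333.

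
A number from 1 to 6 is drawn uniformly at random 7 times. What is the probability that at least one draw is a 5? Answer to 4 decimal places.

0.7209

P(no draw is a 5) = (5/6)^7 ≈ 0.2791.
P(at least one) = 1 − 0.2791 = 0.7209.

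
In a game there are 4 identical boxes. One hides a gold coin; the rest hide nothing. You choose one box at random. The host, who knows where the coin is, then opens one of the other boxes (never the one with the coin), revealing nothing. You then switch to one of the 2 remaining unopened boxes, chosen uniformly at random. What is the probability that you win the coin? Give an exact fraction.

3/8

Your original box holds the coin with probability 1/4, so the other 3 collectively hold it with probability 3/4.
The host can always find an empty box to open, so this doesn't change that 3/4; it is now spread over the 2 remaining unopened boxes.
P(win by switching) = (3/4) · (1/2) = 3/8.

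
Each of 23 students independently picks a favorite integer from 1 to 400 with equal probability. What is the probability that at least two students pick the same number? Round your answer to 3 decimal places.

It's easier to compute the probability that all 23 are distinct.
P(all distinct) = 400/400 · 399/400 · ··· · 378/400 ≈ 0.525.
So the probability of at least one match is 1 − 0.525 = 0.475.

0.475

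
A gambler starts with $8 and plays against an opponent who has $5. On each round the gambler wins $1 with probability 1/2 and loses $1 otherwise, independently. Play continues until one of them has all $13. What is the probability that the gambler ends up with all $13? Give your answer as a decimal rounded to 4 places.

With a fair step, P(i) = ½P(i−1) + ½P(i+1) with P(0)=0, P(13)=1 has the linear solution P(i) = i/13.
P(8) = 8/13 ≈ 0.6154.

0.6154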